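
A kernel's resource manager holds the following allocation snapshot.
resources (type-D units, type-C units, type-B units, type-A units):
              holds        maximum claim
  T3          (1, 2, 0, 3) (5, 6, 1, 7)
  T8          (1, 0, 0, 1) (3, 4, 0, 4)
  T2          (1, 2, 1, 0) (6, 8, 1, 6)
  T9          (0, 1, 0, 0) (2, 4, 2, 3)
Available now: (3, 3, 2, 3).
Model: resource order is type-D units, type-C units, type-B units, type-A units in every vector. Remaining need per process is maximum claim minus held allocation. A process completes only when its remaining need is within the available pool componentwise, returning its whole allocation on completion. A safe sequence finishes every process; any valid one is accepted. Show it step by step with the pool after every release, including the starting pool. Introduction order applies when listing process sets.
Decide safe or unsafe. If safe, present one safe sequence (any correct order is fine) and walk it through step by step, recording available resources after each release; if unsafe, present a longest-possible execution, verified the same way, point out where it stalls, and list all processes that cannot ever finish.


SAFE — a valid safe sequence is T9, T8, T3, T2.
Key observation: the order's first zero-slack moment is T9 ((2, 3, 2, 3) needed, (3, 3, 2, 3) free — a requested resource with nothing to spare).
Step-by-step check:
  pool = (3, 3, 2, 3)
  T9: need (2, 3, 2, 3) fits (3, 3, 2, 3); releases (0, 1, 0, 0), pool now (3, 4, 2, 3)
  T8: need (2, 4, 0, 3) fits (3, 4, 2, 3); releases (1, 0, 0, 1), pool now (4, 4, 2, 4)
  T3: need (4, 4, 1, 4) fits (4, 4, 2, 4); releases (1, 2, 0, 3), pool now (5, 6, 2, 7)
  T2: need (5, 6, 0, 6) fits (5, 6, 2, 7); releases (1, 2, 1, 0), pool now (6, 8, 3, 7)


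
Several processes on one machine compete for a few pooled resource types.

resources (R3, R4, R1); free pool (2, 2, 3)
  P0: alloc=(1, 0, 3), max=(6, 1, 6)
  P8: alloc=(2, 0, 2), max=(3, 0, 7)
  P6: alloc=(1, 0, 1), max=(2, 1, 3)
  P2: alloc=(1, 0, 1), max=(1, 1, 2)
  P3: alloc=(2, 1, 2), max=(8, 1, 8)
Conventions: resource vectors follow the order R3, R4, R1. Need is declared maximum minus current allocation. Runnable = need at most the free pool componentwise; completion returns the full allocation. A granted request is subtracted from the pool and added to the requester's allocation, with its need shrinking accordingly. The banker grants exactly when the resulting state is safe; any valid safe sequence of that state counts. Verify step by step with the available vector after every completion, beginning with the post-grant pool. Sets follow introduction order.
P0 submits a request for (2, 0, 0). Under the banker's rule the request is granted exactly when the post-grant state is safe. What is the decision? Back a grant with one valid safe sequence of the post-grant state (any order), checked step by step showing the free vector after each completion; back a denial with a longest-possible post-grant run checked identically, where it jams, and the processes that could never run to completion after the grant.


GRANT — the state after the grant stays safe, e.g. via P2, P6, P8, P0, P3.
Key observation: the transfer keeps a workable pool ((0, 2, 3)); P2 starts the safe sequence.
Verifying the post-grant state step by step:
  pool = (0, 2, 3)
  run P2 (needs (0, 1, 1), free (0, 2, 3)); after release of (1, 0, 1) the pool is (1, 2, 4)
  run P6 (needs (1, 1, 2), free (1, 2, 4)); after release of (1, 0, 1) the pool is (2, 2, 5)
  run P8 (needs (1, 0, 5), free (2, 2, 5)); after release of (2, 0, 2) the pool is (4, 2, 7)
  run P0 (needs (3, 1, 3), free (4, 2, 7)); after release of (3, 0, 3) the pool is (7, 2, 10)
  run P3 (needs (6, 0, 6), free (7, 2, 10)); after release of (2, 1, 2) the pool is (9, 3, 12)


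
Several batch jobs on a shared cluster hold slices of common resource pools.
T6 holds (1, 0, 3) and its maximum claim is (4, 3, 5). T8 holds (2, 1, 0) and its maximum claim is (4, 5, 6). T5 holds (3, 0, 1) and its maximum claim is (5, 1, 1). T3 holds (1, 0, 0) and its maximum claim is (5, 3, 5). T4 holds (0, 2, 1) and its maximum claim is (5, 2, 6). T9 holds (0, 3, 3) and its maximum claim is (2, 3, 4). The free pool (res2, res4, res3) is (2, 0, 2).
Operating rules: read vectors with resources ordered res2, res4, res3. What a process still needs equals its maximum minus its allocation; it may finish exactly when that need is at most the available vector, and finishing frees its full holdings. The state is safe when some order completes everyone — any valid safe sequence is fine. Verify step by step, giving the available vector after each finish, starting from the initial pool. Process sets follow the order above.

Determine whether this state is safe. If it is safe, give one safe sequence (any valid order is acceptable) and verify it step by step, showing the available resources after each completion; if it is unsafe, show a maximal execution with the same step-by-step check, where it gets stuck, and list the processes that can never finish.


SAFE — a valid safe sequence is T9, T5, T3, T6, T4, T8.
Key observation: at T9 the run first touches a limit — (2, 0, 1) against (2, 0, 2), exact on a resource it actually requests.
Step-by-step check:
  pool = (2, 0, 2)
  T9: need (2, 0, 1) fits (2, 0, 2); releases (0, 3, 3), pool now (2, 3, 5)
  T5: need (2, 1, 0) fits (2, 3, 5); releases (3, 0, 1), pool now (5, 3, 6)
  T3: need (4, 3, 5) fits (5, 3, 6); releases (1, 0, 0), pool now (6, 3, 6)
  T6: need (3, 3, 2) fits (6, 3, 6); releases (1, 0, 3), pool now (7, 3, 9)
  T4: need (5, 0, 5) fits (7, 3, 9); releases (0, 2, 1), pool now (7, 5, 10)
  T8: need (2, 4, 6) fits (7, 5, 10); releases (2, 1, 0), pool now (9, 6, 10)


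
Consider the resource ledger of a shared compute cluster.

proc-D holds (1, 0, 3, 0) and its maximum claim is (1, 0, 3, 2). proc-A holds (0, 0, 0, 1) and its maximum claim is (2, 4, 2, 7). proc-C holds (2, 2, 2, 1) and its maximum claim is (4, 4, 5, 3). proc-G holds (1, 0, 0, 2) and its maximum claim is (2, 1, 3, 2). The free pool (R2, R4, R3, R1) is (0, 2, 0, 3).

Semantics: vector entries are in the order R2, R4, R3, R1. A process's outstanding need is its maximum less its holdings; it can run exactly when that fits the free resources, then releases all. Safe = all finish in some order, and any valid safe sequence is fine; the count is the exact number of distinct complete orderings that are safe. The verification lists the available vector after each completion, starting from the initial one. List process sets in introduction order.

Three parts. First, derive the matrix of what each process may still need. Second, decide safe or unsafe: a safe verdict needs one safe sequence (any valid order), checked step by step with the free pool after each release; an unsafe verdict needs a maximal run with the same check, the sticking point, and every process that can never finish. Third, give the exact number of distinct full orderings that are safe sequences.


(1) Remaining need (order R2, R4, R3, R1):
  proc-D: (0, 0, 0, 2)
  proc-A: (2, 4, 2, 6)
  proc-C: (2, 2, 3, 2)
  proc-G: (1, 1, 3, 0)
(2) SAFE, for example via the order proc-D, proc-G, proc-C, proc-A.
Key observation: the order's first zero-slack moment is proc-G ((1, 1, 3, 0) needed, (1, 2, 3, 3) free — a requested resource with nothing to spare).
Verifying each step:
  pool = (0, 2, 0, 3)
  proc-D: need (0, 0, 0, 2) fits (0, 2, 0, 3); releases (1, 0, 3, 0), pool now (1, 2, 3, 3)
  proc-G: need (1, 1, 3, 0) fits (1, 2, 3, 3); releases (1, 0, 0, 2), pool now (2, 2, 3, 5)
  proc-C: need (2, 2, 3, 2) fits (2, 2, 3, 5); releases (2, 2, 2, 1), pool now (4, 4, 5, 6)
  proc-A: need (2, 4, 2, 6) fits (4, 4, 5, 6); releases (0, 0, 0, 1), pool now (4, 4, 5, 7)
(3) The exact count: 1 of the possible complete orderings is a safe sequence.


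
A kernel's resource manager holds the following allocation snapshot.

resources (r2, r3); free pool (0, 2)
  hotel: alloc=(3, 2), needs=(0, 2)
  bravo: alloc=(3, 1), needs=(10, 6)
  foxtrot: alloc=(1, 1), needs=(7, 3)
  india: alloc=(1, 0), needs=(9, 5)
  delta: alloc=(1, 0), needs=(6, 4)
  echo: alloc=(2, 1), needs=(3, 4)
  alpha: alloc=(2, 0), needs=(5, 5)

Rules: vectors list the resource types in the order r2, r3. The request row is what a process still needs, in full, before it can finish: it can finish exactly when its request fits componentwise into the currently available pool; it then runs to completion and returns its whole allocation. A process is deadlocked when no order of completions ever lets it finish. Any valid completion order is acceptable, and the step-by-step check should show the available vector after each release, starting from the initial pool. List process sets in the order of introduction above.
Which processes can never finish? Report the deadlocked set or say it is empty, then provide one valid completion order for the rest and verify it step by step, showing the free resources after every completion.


Nothing here is deadlocked.
Key observation: no deadlock: hotel fits now, and the freed resources carry the rest through.
The rest can finish in the order hotel, echo, alpha, foxtrot, delta, india, bravo. Step-by-step check:
  pool = (0, 2)
  hotel needs (0, 2) <= (0, 2) -> finishes; pool += (3, 2) = (3, 4)
  echo needs (3, 4) <= (3, 4) -> finishes; pool += (2, 1) = (5, 5)
  alpha needs (5, 5) <= (5, 5) -> finishes; pool += (2, 0) = (7, 5)
  foxtrot needs (7, 3) <= (7, 5) -> finishes; pool += (1, 1) = (8, 6)
  delta needs (6, 4) <= (8, 6) -> finishes; pool += (1, 0) = (9, 6)
  india needs (9, 5) <= (9, 6) -> finishes; pool += (1, 0) = (10, 6)
  bravo needs (10, 6) <= (10, 6) -> finishes; pool += (3, 1) = (13, 7)


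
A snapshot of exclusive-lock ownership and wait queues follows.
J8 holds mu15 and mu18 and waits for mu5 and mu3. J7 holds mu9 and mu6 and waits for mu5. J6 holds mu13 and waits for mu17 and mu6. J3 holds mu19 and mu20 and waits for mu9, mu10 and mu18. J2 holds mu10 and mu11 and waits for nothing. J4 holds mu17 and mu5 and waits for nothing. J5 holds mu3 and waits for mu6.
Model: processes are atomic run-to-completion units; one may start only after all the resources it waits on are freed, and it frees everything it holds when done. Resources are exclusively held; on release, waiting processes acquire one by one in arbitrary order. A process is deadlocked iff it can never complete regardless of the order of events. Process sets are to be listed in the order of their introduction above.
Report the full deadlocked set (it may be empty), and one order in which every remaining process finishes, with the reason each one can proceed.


No process is deadlocked.
Key observation: all waits point, directly or indirectly, at processes that can finish, so nothing is permanently blocked.
A valid finishing order for the others: J4, J7, J2, J5, J8, J6, J3.
Walking it through:
  run J4 (it waits on nothing); releases mu17 and mu5
  run J7 (all its waits — mu5 — are resolved); releases mu9 and mu6
  run J2 (it waits on nothing); releases mu10 and mu11
  run J5 (all its waits — mu6 — are resolved); releases mu3
  run J8 (all its waits — mu5 and mu3 — are resolved); releases mu15 and mu18
  run J6 (all its waits — mu17 and mu6 — are resolved); releases mu13
  run J3 (all its waits — mu9, mu10 and mu18 — are resolved); releases mu19 and mu20


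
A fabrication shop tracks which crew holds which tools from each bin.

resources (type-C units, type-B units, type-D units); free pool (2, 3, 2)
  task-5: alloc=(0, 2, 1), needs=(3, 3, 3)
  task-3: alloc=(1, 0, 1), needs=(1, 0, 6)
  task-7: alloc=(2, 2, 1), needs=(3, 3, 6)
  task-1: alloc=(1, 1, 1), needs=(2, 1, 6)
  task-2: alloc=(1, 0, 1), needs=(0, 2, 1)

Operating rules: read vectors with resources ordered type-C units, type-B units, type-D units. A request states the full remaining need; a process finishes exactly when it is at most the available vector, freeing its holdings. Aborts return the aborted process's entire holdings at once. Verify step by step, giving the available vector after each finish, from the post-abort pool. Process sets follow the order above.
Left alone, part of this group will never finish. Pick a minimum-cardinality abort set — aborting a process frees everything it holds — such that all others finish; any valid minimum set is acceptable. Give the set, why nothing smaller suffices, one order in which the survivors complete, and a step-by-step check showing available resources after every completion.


The answer: abort task-7 and task-1.
Key observation: task-3 was stuck for good until task-7 and task-1 gave back (3, 3, 2); in the order shown it finishes at step 3.
Why nothing smaller works — every single abort fails: task-5 alone leaves task-3 blocked (short on type-D units); task-3 alone leaves task-7 blocked (short on type-D units); task-7 alone leaves task-3 blocked (short on type-D units); task-1 alone leaves task-3 blocked (short on type-D units); task-2 alone leaves task-3 blocked (short on type-D units).
The survivors complete as task-2, task-5, task-3. Step-by-step check (starting from the post-abort pool):
  pool = (5, 6, 4)
  run task-2 (needs (0, 2, 1), free (5, 6, 4)); after release of (1, 0, 1) the pool is (6, 6, 5)
  run task-5 (needs (3, 3, 3), free (6, 6, 5)); after release of (0, 2, 1) the pool is (6, 8, 6)
  run task-3 (needs (1, 0, 6), free (6, 8, 6)); after release of (1, 0, 1) the pool is (7, 8, 7)


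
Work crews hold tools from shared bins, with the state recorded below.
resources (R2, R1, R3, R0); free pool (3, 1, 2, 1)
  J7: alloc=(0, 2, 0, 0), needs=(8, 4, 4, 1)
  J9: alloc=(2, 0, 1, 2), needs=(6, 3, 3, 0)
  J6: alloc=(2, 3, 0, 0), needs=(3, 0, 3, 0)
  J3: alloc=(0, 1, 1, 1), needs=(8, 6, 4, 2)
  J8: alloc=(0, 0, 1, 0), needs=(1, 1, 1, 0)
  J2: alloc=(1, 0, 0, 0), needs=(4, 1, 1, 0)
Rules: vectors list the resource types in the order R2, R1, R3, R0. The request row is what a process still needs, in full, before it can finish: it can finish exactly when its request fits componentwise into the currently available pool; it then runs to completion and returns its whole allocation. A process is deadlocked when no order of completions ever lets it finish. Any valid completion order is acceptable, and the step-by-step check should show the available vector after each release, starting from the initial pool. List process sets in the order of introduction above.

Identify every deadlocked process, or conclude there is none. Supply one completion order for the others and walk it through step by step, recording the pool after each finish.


The deadlocked set is empty.
Key observation: the pool covers J8 at once, and every later process fits after earlier releases.
One completion order for the rest: J8, J6, J2, J9, J7, J3. Check, step by step:
  pool = (3, 1, 2, 1)
  J8 needs (1, 1, 1, 0) <= (3, 1, 2, 1) -> finishes; pool += (0, 0, 1, 0) = (3, 1, 3, 1)
  J6 needs (3, 0, 3, 0) <= (3, 1, 3, 1) -> finishes; pool += (2, 3, 0, 0) = (5, 4, 3, 1)
  J2 needs (4, 1, 1, 0) <= (5, 4, 3, 1) -> finishes; pool += (1, 0, 0, 0) = (6, 4, 3, 1)
  J9 needs (6, 3, 3, 0) <= (6, 4, 3, 1) -> finishes; pool += (2, 0, 1, 2) = (8, 4, 4, 3)
  J7 needs (8, 4, 4, 1) <= (8, 4, 4, 3) -> finishes; pool += (0, 2, 0, 0) = (8, 6, 4, 3)
  J3 needs (8, 6, 4, 2) <= (8, 6, 4, 3) -> finishes; pool += (0, 1, 1, 1) = (8, 7, 5, 4)


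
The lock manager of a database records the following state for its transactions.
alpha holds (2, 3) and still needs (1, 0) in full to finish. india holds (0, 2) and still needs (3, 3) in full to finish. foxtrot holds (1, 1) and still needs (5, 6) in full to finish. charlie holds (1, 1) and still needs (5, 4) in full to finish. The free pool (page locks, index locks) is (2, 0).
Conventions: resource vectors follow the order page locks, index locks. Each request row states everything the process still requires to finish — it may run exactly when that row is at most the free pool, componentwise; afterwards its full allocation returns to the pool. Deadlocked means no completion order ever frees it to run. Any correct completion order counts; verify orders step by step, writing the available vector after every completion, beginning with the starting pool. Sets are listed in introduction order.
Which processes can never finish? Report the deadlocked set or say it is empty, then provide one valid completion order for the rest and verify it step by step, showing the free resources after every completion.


Deadlocked set: foxtrot and charlie.
Key observation: no order helps: past alpha, india, the free pool tops out at (4, 5), below what each blocked process needs in page locks.
A valid finishing order for the others: alpha, india. Verifying each step:
  pool = (2, 0)
  alpha: need (1, 0) fits (2, 0); releases (2, 3), pool now (4, 3)
  india: need (3, 3) fits (4, 3); releases (0, 2), pool now (4, 5)
None of the blocked processes ever fits:
  foxtrot still needs (5, 6) but only (4, 5) is free — short on page locks and index locks
  charlie still needs (5, 4) but only (4, 5) is free — short on page locks


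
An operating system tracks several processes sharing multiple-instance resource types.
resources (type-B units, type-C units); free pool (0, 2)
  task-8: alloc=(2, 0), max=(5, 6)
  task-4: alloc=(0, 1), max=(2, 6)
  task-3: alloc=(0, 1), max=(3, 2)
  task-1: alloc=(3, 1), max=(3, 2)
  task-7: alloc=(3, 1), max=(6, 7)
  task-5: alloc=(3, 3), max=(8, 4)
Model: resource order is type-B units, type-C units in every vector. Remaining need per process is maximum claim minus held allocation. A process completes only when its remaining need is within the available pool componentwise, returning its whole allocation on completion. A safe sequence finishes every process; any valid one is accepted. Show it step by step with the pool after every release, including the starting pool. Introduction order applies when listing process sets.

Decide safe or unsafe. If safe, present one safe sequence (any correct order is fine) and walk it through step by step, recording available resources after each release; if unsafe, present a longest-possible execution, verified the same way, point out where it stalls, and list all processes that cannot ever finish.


UNSAFE — no complete ordering exists.
Key observation: after task-1, task-3 the pool peaks at (3, 4), and each blocked process is short somewhere: task-8 on type-C units; task-4 on type-C units; task-7 on type-C units; task-5 on type-B units.
The run task-1, task-3 cannot be extended any further. Check, step by step:
  pool = (0, 2)
  task-1 needs (0, 1) <= (0, 2) -> finishes; pool += (3, 1) = (3, 3)
  task-3 needs (3, 1) <= (3, 3) -> finishes; pool += (0, 1) = (3, 4)
  task-8 still needs (3, 6) but only (3, 4) is free — short on type-C units
  task-4 still needs (2, 5) but only (3, 4) is free — short on type-C units
  task-7 still needs (3, 6) but only (3, 4) is free — short on type-C units
  task-5 still needs (5, 1) but only (3, 4) is free — short on type-B units
Permanently blocked: task-8, task-4, task-7 and task-5.


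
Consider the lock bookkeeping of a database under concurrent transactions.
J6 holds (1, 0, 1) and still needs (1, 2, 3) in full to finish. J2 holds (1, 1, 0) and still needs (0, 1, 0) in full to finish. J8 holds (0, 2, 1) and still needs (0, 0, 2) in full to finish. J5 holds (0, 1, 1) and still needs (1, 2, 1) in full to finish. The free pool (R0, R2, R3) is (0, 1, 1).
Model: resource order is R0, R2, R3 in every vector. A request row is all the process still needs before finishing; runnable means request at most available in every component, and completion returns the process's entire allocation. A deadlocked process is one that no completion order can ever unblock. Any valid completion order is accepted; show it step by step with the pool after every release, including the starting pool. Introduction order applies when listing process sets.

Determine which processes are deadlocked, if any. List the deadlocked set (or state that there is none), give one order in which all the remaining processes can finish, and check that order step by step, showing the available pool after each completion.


No process is deadlocked.
Key observation: no deadlock: J2 fits now, and the freed resources carry the rest through.
The rest can finish in the order J2, J5, J8, J6. Step-by-step check:
  pool = (0, 1, 1)
  J2 needs (0, 1, 0) <= (0, 1, 1) -> finishes; pool += (1, 1, 0) = (1, 2, 1)
  J5 needs (1, 2, 1) <= (1, 2, 1) -> finishes; pool += (0, 1, 1) = (1, 3, 2)
  J8 needs (0, 0, 2) <= (1, 3, 2) -> finishes; pool += (0, 2, 1) = (1, 5, 3)
  J6 needs (1, 2, 3) <= (1, 5, 3) -> finishes; pool += (1, 0, 1) = (2, 5, 4)


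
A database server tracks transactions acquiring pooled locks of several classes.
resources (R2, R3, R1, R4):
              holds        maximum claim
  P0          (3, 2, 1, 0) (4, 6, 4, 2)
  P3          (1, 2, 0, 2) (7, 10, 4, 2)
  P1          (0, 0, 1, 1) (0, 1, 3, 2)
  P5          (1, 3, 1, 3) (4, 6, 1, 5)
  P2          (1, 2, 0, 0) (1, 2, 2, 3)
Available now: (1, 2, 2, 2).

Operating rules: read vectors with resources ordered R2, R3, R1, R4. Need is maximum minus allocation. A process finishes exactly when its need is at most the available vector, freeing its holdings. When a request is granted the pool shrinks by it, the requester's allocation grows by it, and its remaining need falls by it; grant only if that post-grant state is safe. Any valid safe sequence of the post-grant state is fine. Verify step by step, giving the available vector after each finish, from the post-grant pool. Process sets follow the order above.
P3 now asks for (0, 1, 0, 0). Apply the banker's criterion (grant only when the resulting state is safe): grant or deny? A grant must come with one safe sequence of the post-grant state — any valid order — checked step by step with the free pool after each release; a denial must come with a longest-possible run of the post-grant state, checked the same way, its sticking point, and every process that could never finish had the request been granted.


DENY — the pretend-granted state is unsafe.
Key observation: after P1, P2 the pool peaks at (2, 3, 3, 3), and each blocked process is short somewhere: P0 on R3; P3 on R2, R3, R1; P5 on R2.
On the post-grant state, P1, P2 is a maximal run — nothing extends it. Step-by-step check:
  pool = (1, 1, 2, 2)
  P1: need (0, 1, 2, 1) fits (1, 1, 2, 2); releases (0, 0, 1, 1), pool now (1, 1, 3, 3)
  P2: need (0, 0, 2, 3) fits (1, 1, 3, 3); releases (1, 2, 0, 0), pool now (2, 3, 3, 3)
  P0 cannot run: need (1, 4, 3, 2) vs free (2, 3, 3, 3) (insufficient R3)
  P3 cannot run: need (6, 7, 4, 0) vs free (2, 3, 3, 3) (insufficient R2, R3 and R1)
  P5 cannot run: need (3, 3, 0, 2) vs free (2, 3, 3, 3) (insufficient R2)
Had the request been granted, P0, P3 and P5 could never finish.


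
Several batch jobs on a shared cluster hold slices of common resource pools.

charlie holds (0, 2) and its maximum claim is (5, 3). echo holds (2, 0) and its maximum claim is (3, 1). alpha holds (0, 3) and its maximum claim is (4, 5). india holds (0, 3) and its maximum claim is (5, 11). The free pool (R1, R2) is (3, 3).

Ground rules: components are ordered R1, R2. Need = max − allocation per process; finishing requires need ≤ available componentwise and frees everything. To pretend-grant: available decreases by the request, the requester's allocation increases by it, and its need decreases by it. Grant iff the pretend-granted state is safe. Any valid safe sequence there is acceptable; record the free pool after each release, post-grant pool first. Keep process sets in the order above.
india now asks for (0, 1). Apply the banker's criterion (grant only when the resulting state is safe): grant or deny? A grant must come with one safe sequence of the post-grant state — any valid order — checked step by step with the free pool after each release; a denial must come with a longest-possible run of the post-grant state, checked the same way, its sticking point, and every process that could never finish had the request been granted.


GRANT. The post-grant state is safe; one safe sequence: echo, alpha, charlie, india.
Key observation: the grant leaves (3, 2) free — enough for echo, whose release restarts the cascade.
Step-by-step check of the post-grant state:
  pool = (3, 2)
  echo: need (1, 1) fits (3, 2); releases (2, 0), pool now (5, 2)
  alpha: need (4, 2) fits (5, 2); releases (0, 3), pool now (5, 5)
  charlie: need (5, 1) fits (5, 5); releases (0, 2), pool now (5, 7)
  india: need (5, 7) fits (5, 7); releases (0, 4), pool now (5, 11)


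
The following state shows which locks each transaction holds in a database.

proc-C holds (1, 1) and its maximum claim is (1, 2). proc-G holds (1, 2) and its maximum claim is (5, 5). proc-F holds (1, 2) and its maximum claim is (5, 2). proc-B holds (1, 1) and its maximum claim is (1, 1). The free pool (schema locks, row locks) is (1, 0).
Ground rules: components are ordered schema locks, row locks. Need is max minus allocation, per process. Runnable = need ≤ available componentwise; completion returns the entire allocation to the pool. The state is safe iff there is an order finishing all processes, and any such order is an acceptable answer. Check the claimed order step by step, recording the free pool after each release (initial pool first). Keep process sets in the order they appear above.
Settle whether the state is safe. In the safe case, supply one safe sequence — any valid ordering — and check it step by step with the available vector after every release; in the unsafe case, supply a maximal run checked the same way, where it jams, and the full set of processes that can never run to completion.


The state is UNSAFE.
Key observation: proc-B, proc-C can finish, but then (3, 2) is all there is, and the blocked group's schema locks demands exceed it.
A maximal execution: proc-B, proc-C — then nothing else fits. Verifying each step:
  pool = (1, 0)
  proc-B needs (0, 0) <= (1, 0) -> finishes; pool += (1, 1) = (2, 1)
  proc-C needs (0, 1) <= (2, 1) -> finishes; pool += (1, 1) = (3, 2)
  blocked: proc-G wants (4, 3), pool (3, 2) — not enough schema locks and row locks
  blocked: proc-F wants (4, 0), pool (3, 2) — not enough schema locks
Permanently blocked: proc-G and proc-F.


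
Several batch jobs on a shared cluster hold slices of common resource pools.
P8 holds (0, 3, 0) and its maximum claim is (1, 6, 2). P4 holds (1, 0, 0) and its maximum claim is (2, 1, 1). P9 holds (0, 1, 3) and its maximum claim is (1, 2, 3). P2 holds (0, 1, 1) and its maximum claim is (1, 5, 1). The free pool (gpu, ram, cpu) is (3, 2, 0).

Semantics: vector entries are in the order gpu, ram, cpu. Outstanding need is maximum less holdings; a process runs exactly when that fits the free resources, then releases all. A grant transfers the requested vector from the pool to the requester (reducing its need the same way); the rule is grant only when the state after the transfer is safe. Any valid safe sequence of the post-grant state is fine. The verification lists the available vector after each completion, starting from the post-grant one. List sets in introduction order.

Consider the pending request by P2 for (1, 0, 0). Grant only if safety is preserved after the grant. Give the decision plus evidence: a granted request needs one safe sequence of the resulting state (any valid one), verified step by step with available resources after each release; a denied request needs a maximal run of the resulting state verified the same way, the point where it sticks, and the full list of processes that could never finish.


GRANT. The post-grant state is safe; one safe sequence: P9, P4, P8, P2.
Key observation: the transfer keeps a workable pool ((2, 2, 0)); P9 starts the safe sequence.
Step-by-step check of the post-grant state:
  pool = (2, 2, 0)
  P9 needs (1, 1, 0) <= (2, 2, 0) -> finishes; pool += (0, 1, 3) = (2, 3, 3)
  P4 needs (1, 1, 1) <= (2, 3, 3) -> finishes; pool += (1, 0, 0) = (3, 3, 3)
  P8 needs (1, 3, 2) <= (3, 3, 3) -> finishes; pool += (0, 3, 0) = (3, 6, 3)
  P2 needs (0, 4, 0) <= (3, 6, 3) -> finishes; pool += (1, 1, 1) = (4, 7, 4)


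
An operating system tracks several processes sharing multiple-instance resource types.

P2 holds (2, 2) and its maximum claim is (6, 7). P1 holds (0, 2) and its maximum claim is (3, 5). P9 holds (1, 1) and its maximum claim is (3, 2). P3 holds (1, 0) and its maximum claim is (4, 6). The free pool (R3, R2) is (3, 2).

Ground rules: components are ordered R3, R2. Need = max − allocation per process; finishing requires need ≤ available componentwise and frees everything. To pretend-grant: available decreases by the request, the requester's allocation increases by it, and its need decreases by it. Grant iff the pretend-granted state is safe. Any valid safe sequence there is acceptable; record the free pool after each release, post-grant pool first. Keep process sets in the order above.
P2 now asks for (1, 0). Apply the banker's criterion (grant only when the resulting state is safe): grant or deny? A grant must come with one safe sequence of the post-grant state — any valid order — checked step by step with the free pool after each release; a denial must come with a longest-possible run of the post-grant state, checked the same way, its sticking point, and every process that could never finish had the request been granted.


GRANT — the state after the grant stays safe, e.g. via P9, P1, P2, P3.
Key observation: (2, 2) free after granting still covers P9 first, and each release covers the next.
Step-by-step check of the post-grant state:
  pool = (2, 2)
  run P9 (needs (2, 1), free (2, 2)); after release of (1, 1) the pool is (3, 3)
  run P1 (needs (3, 3), free (3, 3)); after release of (0, 2) the pool is (3, 5)
  run P2 (needs (3, 5), free (3, 5)); after release of (3, 2) the pool is (6, 7)
  run P3 (needs (3, 6), free (6, 7)); after release of (1, 0) the pool is (7, 7)


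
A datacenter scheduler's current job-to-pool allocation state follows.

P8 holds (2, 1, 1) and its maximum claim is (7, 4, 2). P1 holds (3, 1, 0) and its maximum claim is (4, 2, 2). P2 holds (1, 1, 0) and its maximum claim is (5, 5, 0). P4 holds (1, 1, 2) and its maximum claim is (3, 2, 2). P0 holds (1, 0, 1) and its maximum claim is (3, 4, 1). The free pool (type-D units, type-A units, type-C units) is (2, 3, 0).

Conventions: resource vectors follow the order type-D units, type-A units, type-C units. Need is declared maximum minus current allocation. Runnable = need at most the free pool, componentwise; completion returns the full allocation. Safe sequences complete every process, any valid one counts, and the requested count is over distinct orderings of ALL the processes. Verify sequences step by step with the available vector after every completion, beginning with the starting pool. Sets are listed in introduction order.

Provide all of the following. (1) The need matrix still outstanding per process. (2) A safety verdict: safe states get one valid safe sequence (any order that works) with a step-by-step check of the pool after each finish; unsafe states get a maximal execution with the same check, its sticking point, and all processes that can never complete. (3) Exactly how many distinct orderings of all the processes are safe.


(1) Need matrix, components ordered type-D units, type-A units, type-C units:
  P8: (5, 3, 1)
  P1: (1, 1, 2)
  P2: (4, 4, 0)
  P4: (2, 1, 0)
  P0: (2, 4, 0)
(2) SAFE, for example via the order P4, P1, P0, P2, P8.
Key observation: the first exact fit in this order is P4 — it needs (2, 1, 0) with (2, 3, 0) free, meeting a requested resource to the last unit.
Check, step by step:
  pool = (2, 3, 0)
  P4: need (2, 1, 0) fits (2, 3, 0); releases (1, 1, 2), pool now (3, 4, 2)
  P1: need (1, 1, 2) fits (3, 4, 2); releases (3, 1, 0), pool now (6, 5, 2)
  P0: need (2, 4, 0) fits (6, 5, 2); releases (1, 0, 1), pool now (7, 5, 3)
  P2: need (4, 4, 0) fits (7, 5, 3); releases (1, 1, 0), pool now (8, 6, 3)
  P8: need (5, 3, 1) fits (8, 6, 3); releases (2, 1, 1), pool now (10, 7, 4)
(3) Precisely 10 of the possible complete orderings are safe sequences.


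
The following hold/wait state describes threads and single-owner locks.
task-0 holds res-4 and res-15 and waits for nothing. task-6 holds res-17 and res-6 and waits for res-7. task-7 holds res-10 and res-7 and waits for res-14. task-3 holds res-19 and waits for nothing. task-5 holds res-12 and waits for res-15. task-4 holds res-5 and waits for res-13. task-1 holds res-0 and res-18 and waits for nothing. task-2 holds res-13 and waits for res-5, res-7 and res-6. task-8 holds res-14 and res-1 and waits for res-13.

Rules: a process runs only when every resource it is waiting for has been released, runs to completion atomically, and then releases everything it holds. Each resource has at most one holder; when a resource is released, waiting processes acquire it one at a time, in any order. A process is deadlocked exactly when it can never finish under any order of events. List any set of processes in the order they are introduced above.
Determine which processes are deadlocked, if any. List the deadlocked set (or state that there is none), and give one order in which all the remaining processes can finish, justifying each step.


Deadlocked set: task-6, task-7, task-4, task-2 and task-8.
Key observation: along task-6 -> task-7 -> task-8 -> task-2 -> task-6, each member waits on what the next one holds — a deadlock; task-4 is caught in further circular waits.
One completion order for the rest: task-0, task-5, task-3, task-1.
Verifying each step:
  run task-0 (it waits on nothing); releases res-4 and res-15
  task-5 waits on res-15 — all released -> runs and releases res-12
  run task-3 (it waits on nothing); releases res-19
  run task-1 (it waits on nothing); releases res-0 and res-18


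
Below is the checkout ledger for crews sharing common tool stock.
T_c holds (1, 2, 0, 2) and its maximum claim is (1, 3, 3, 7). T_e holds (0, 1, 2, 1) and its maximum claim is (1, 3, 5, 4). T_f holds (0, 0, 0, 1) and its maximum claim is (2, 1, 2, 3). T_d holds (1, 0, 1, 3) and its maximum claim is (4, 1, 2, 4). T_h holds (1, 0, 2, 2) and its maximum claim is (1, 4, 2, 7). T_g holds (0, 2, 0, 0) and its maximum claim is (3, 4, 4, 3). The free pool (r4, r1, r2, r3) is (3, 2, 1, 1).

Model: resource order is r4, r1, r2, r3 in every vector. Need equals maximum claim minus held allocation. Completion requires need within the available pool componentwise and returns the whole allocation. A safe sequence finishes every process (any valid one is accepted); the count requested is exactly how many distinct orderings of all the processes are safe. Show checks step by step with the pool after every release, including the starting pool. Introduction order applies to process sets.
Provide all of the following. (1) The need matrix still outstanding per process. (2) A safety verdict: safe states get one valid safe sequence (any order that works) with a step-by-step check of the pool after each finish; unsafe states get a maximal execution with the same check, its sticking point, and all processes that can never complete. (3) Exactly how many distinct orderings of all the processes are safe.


(1) Outstanding need per process (order r4, r1, r2, r3):
  T_c: (0, 1, 3, 5)
  T_e: (1, 2, 3, 3)
  T_f: (2, 1, 2, 2)
  T_d: (3, 1, 1, 1)
  T_h: (0, 4, 0, 5)
  T_g: (3, 2, 4, 3)
(2) The state is UNSAFE.
Key observation: after T_d, T_f the pool peaks at (4, 2, 2, 5), and each blocked process is short somewhere: T_c on r2; T_e on r2; T_h on r1; T_g on r2.
A maximal execution: T_d, T_f — then nothing else fits. Verifying each step:
  pool = (3, 2, 1, 1)
  run T_d (needs (3, 1, 1, 1), free (3, 2, 1, 1)); after release of (1, 0, 1, 3) the pool is (4, 2, 2, 4)
  run T_f (needs (2, 1, 2, 2), free (4, 2, 2, 4)); after release of (0, 0, 0, 1) the pool is (4, 2, 2, 5)
  T_c still needs (0, 1, 3, 5) but only (4, 2, 2, 5) is free — short on r2
  T_e still needs (1, 2, 3, 3) but only (4, 2, 2, 5) is free — short on r2
  T_h still needs (0, 4, 0, 5) but only (4, 2, 2, 5) is free — short on r1
  T_g still needs (3, 2, 4, 3) but only (4, 2, 2, 5) is free — short on r2
Never able to finish: T_c, T_e, T_h and T_g.
(3) Precisely 0 of the possible complete orderings are safe sequences.


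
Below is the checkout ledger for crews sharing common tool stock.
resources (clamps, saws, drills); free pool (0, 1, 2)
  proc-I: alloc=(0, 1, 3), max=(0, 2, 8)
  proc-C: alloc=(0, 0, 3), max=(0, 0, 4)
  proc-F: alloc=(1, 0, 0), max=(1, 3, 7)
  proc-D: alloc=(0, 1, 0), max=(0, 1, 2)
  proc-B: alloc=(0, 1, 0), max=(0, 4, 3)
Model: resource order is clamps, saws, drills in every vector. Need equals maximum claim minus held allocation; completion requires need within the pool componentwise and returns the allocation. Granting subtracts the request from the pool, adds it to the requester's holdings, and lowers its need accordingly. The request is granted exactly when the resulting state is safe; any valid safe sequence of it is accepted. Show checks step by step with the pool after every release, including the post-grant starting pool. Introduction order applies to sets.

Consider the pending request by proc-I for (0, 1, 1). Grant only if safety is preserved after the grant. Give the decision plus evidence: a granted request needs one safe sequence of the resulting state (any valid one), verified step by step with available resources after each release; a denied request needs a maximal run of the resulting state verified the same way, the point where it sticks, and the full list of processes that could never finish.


GRANT: granting preserves safety; a valid post-grant sequence is proc-C, proc-I, proc-D, proc-B, proc-F.
Key observation: the transfer keeps a workable pool ((0, 0, 1)); proc-C starts the safe sequence.
Step-by-step check of the post-grant state:
  pool = (0, 0, 1)
  run proc-C (needs (0, 0, 1), free (0, 0, 1)); after release of (0, 0, 3) the pool is (0, 0, 4)
  run proc-I (needs (0, 0, 4), free (0, 0, 4)); after release of (0, 2, 4) the pool is (0, 2, 8)
  run proc-D (needs (0, 0, 2), free (0, 2, 8)); after release of (0, 1, 0) the pool is (0, 3, 8)
  run proc-B (needs (0, 3, 3), free (0, 3, 8)); after release of (0, 1, 0) the pool is (0, 4, 8)
  run proc-F (needs (0, 3, 7), free (0, 4, 8)); after release of (1, 0, 0) the pool is (1, 4, 8)


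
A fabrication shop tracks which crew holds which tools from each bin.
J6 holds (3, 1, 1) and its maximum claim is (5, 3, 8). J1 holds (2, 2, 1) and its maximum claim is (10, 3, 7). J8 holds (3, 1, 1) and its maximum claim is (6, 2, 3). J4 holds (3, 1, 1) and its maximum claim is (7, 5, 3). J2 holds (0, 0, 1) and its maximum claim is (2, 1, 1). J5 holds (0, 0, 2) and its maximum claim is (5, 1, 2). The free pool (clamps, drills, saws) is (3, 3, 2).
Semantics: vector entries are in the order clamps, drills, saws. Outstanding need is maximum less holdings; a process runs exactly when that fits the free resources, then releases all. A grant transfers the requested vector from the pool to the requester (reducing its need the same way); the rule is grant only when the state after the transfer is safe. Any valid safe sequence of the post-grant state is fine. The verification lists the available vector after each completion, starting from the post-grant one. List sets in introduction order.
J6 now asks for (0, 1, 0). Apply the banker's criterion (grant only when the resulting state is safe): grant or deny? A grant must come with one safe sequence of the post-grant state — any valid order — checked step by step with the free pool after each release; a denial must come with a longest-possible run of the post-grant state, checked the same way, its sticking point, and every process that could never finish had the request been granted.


DENY: after the grant no complete ordering would exist.
Key observation: after J8, J5, J2 the pool peaks at (6, 3, 6), and each blocked process is short somewhere: J6 on saws; J1 on clamps; J4 on drills.
Pretend the grant happened; the run J8, J5, J2 goes as far as possible. Walking it through:
  pool = (3, 2, 2)
  J8: need (3, 1, 2) fits (3, 2, 2); releases (3, 1, 1), pool now (6, 3, 3)
  J5: need (5, 1, 0) fits (6, 3, 3); releases (0, 0, 2), pool now (6, 3, 5)
  J2: need (2, 1, 0) fits (6, 3, 5); releases (0, 0, 1), pool now (6, 3, 6)
  blocked: J6 wants (2, 1, 7), pool (6, 3, 6) — not enough saws
  blocked: J1 wants (8, 1, 6), pool (6, 3, 6) — not enough clamps
  blocked: J4 wants (4, 4, 2), pool (6, 3, 6) — not enough drills
Processes that could never finish after the grant: J6, J1 and J4.
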